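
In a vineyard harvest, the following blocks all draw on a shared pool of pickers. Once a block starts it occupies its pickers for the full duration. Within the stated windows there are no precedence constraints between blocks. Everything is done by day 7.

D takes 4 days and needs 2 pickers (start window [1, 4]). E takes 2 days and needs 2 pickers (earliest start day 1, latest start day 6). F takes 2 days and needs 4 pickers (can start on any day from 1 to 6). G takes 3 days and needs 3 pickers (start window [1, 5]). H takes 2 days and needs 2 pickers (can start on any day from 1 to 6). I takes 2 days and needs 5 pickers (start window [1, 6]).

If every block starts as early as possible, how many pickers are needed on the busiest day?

Early-start schedule: D@1, E@1, F@1, G@1, H@1, I@1.
Load per day: day 1: 18, day 2: 18, day 3: 5, day 4: 2, day 5: 0, day 6: 0, day 7: 0.
Peak is 18.

18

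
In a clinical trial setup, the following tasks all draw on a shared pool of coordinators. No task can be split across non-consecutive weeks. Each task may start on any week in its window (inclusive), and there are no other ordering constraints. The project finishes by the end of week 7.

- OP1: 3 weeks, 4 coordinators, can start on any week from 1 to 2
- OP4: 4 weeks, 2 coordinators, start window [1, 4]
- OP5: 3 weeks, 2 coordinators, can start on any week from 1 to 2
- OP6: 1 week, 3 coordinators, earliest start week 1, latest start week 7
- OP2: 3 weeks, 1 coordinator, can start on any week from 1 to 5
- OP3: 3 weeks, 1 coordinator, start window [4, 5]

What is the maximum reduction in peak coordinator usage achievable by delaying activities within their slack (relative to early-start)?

Early-start peak: w1:12  w2:9  w3:9  w4:3  w5:1  w6:1  w7:0 ⇒ 12.
Leveled (OP1@1, OP4@4, OP5@1, OP6@4, OP2@4, OP3@5): w1:6  w2:6  w3:6  w4:6  w5:4  w6:4  w7:3 ⇒ 6.
Reduction 12 − 6 = 6.

6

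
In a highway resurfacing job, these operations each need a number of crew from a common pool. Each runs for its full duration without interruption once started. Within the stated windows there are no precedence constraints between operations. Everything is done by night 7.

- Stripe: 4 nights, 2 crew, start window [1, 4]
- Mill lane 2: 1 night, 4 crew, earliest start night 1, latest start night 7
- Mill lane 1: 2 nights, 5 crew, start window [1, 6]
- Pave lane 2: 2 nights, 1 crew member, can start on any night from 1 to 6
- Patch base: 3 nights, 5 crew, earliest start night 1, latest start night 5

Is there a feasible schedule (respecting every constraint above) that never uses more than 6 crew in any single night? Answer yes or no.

no

The minimum achievable peak is 7; 6 < 7, so no feasible schedule stays within the cap.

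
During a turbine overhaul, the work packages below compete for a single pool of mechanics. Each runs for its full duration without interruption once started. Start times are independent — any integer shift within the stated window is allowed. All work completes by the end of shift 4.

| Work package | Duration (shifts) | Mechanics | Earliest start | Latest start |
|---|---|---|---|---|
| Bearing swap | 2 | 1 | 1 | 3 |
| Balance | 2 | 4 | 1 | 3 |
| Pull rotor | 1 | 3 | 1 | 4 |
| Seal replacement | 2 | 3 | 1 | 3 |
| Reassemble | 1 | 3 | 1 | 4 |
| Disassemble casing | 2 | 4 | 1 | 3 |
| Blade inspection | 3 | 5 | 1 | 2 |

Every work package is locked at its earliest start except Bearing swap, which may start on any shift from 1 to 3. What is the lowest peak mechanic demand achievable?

22

Bearing swap@1: s1:23  s2:17  s3:5  s4:0 → peak 23
Bearing swap@2: s1:22  s2:17  s3:6  s4:0 → peak 22
Bearing swap@3: s1:22  s2:16  s3:6  s4:1 → peak 22
Best is Bearing swap@2, peak 22.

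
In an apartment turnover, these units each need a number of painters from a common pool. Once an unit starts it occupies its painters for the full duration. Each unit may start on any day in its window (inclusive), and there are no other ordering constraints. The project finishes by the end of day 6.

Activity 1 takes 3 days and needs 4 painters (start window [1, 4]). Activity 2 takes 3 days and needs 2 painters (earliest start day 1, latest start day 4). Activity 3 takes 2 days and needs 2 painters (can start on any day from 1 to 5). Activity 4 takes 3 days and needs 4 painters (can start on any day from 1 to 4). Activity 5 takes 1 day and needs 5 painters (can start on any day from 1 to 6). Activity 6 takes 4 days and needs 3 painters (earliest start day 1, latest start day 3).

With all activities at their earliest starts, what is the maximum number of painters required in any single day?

20

Early-start schedule: Activity 1@1, Activity 2@1, Activity 3@1, Activity 4@1, Activity 5@1, Activity 6@1.
Load per day: day 1: 20, day 2: 15, day 3: 13, day 4: 3, day 5: 0, day 6: 0.
Peak is 20.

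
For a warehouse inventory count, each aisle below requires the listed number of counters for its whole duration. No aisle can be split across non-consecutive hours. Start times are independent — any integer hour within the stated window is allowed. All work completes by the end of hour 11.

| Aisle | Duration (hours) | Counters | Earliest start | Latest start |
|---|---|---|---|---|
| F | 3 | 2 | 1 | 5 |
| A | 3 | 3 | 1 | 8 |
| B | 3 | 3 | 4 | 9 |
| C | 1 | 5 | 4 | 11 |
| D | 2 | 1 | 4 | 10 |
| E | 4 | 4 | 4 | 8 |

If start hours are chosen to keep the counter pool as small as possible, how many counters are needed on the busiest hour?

5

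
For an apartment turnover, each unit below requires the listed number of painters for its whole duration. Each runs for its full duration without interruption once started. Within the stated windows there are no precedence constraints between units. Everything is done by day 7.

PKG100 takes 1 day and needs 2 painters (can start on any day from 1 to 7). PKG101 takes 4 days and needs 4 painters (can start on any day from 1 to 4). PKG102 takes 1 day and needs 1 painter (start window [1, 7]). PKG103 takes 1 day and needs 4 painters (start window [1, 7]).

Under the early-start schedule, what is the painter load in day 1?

At early start, day 1 has: PKG100, PKG101, PKG102, PKG103.
Demand: 2 + 4 + 1 + 4 = 11.

11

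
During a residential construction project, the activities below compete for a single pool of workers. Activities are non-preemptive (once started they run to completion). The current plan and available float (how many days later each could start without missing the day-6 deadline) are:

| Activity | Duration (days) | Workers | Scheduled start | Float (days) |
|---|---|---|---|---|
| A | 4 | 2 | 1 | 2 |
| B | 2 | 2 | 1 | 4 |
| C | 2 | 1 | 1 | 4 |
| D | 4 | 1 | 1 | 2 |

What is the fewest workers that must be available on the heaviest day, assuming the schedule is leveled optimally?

3

Early-start (A@1, B@1, C@1, D@1) gives peak 6: d1:6  d2:6  d3:3  d4:3  d5:0  d6:0.
Shift B→5, D→3.
Schedule A@1, B@5, C@1, D@3: d1:3  d2:3  d3:3  d4:3  d5:3  d6:3 — peak 3.
Total worker-days = 18 over 6 days ⇒ peak ≥ ⌈18/6⌉ = 3, so 3 is optimal.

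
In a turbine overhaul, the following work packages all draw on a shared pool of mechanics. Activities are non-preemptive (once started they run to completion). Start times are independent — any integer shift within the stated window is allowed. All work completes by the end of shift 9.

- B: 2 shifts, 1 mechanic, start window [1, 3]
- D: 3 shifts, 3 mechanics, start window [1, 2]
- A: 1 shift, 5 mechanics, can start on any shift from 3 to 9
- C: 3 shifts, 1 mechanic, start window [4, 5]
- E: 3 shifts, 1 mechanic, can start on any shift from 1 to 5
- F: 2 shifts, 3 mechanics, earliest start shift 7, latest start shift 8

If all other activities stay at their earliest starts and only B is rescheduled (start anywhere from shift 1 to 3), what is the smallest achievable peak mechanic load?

B@1: s1:5  s2:5  s3:9  s4:1  s5:1  s6:1  s7:3  s8:3  s9:0 → peak 9
B@2: s1:4  s2:5  s3:10  s4:1  s5:1  s6:1  s7:3  s8:3  s9:0 → peak 10
B@3: s1:4  s2:4  s3:10  s4:2  s5:1  s6:1  s7:3  s8:3  s9:0 → peak 10
Best is B@1, peak 9.

9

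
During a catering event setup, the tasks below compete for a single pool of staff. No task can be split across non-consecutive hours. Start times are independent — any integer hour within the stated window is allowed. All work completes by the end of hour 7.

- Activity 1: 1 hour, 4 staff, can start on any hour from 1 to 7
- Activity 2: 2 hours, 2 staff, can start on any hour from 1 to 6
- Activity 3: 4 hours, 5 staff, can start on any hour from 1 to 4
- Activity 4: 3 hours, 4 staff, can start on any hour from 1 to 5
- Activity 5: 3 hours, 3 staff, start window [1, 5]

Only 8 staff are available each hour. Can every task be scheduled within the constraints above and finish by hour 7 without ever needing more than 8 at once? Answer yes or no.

yes

Schedule Activity 1@1, Activity 2@2, Activity 3@4, Activity 4@1, Activity 5@4: h1:8  h2:6  h3:6  h4:8  h5:8  h6:8  h7:5 — peak 8 ≤ 8.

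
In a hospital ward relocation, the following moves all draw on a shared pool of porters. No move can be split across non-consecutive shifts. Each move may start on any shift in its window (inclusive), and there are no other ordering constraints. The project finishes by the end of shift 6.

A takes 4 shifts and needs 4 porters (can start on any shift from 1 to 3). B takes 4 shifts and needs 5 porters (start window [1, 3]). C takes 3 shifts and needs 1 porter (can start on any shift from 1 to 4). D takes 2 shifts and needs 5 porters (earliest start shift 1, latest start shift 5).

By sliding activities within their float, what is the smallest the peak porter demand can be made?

10

Early-start (A@1, B@1, C@1, D@1) gives peak 15: s1:15  s2:15  s3:10  s4:9  s5:0  s6:0.
Shift D→5.
Schedule A@1, B@1, C@1, D@5: s1:10  s2:10  s3:10  s4:9  s5:5  s6:5 — peak 10.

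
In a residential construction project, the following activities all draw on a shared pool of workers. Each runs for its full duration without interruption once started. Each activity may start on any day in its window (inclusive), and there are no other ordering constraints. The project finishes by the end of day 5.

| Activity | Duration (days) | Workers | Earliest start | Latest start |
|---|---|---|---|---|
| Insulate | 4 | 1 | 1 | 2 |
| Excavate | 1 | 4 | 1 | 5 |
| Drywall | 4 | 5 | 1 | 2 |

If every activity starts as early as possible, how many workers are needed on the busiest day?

10

Early-start schedule: Insulate@1, Excavate@1, Drywall@1.
Load per day: day 1: 10, day 2: 6, day 3: 6, day 4: 6, day 5: 0.
Peak is 10.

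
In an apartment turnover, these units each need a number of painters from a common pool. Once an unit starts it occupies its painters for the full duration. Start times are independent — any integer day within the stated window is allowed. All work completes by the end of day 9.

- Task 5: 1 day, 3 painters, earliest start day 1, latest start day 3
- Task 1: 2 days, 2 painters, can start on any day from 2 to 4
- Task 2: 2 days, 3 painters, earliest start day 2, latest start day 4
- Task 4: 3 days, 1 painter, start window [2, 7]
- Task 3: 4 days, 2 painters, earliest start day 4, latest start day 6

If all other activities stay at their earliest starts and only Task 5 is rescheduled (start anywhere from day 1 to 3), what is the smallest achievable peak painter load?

Task 5@1: d1:3  d2:6  d3:6  d4:3  d5:2  d6:2  d7:2  d8:0  d9:0 → peak 6
Task 5@2: d1:0  d2:9  d3:6  d4:3  d5:2  d6:2  d7:2  d8:0  d9:0 → peak 9
Task 5@3: d1:0  d2:6  d3:9  d4:3  d5:2  d6:2  d7:2  d8:0  d9:0 → peak 9
Best is Task 5@1, peak 6.

6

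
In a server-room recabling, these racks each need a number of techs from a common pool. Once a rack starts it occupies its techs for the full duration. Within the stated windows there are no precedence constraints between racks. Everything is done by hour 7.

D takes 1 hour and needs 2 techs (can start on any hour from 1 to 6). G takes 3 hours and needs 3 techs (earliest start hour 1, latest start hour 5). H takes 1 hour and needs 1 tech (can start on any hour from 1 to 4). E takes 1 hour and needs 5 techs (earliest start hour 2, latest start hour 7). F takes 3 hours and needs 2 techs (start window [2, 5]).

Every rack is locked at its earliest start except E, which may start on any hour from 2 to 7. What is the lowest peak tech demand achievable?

E@2: h1:6  h2:10  h3:5  h4:2  h5:0  h6:0  h7:0 → peak 10
E@3: h1:6  h2:5  h3:10  h4:2  h5:0  h6:0  h7:0 → peak 10
E@4: h1:6  h2:5  h3:5  h4:7  h5:0  h6:0  h7:0 → peak 7
E@5: h1:6  h2:5  h3:5  h4:2  h5:5  h6:0  h7:0 → peak 6
E@6: h1:6  h2:5  h3:5  h4:2  h5:0  h6:5  h7:0 → peak 6
E@7: h1:6  h2:5  h3:5  h4:2  h5:0  h6:0  h7:5 → peak 6
Best is E@5, peak 6.

6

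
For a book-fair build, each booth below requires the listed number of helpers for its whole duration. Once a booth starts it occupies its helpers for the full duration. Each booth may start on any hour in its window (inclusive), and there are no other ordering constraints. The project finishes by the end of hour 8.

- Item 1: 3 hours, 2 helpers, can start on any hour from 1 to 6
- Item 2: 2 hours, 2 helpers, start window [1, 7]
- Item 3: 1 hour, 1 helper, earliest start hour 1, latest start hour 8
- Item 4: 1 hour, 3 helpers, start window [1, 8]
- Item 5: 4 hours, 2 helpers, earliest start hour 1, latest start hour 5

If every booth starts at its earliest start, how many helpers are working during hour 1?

At early start, hour 1 has: Item 1, Item 2, Item 3, Item 4, Item 5.
Demand: 2 + 2 + 1 + 3 + 2 = 10.

10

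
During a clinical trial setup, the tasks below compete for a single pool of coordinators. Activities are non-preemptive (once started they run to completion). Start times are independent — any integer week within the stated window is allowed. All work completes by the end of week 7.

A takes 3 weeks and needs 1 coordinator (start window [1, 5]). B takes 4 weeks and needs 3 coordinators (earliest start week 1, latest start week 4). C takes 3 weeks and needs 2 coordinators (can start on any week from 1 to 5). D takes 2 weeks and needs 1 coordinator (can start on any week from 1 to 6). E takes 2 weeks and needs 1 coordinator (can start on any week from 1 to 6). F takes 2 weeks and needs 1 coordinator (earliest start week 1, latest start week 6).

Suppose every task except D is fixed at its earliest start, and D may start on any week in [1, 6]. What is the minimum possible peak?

8

D@1: w1:9  w2:9  w3:6  w4:3  w5:0  w6:0  w7:0 → peak 9
D@2: w1:8  w2:9  w3:7  w4:3  w5:0  w6:0  w7:0 → peak 9
D@3: w1:8  w2:8  w3:7  w4:4  w5:0  w6:0  w7:0 → peak 8
D@4: w1:8  w2:8  w3:6  w4:4  w5:1  w6:0  w7:0 → peak 8
D@5: w1:8  w2:8  w3:6  w4:3  w5:1  w6:1  w7:0 → peak 8
D@6: w1:8  w2:8  w3:6  w4:3  w5:0  w6:1  w7:1 → peak 8
Best is D@3, peak 8.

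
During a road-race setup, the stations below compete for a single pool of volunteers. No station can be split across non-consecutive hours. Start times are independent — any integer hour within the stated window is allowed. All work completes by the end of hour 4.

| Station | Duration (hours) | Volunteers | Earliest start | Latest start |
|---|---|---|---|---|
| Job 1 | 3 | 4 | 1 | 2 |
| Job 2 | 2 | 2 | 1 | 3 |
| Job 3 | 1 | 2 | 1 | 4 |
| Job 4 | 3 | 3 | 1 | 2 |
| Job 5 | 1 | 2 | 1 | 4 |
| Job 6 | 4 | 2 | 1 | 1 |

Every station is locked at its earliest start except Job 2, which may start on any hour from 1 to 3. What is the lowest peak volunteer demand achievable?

13

Job 2@1: h1:15  h2:11  h3:9  h4:2 → peak 15
Job 2@2: h1:13  h2:11  h3:11  h4:2 → peak 13
Job 2@3: h1:13  h2:9  h3:11  h4:4 → peak 13
Best is Job 2@2, peak 13.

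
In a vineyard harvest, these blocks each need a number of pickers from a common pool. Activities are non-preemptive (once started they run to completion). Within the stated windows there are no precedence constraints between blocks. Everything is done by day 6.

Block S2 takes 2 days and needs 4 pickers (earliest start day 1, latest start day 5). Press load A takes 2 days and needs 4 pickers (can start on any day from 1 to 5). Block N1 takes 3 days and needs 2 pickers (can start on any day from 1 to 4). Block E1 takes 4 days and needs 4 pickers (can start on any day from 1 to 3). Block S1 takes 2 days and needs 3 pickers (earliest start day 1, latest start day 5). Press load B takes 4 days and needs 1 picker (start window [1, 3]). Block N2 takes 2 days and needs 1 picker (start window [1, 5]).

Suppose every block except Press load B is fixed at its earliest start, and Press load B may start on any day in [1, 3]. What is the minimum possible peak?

18

Press load B@1: d1:19  d2:19  d3:7  d4:5  d5:0  d6:0 → peak 19
Press load B@2: d1:18  d2:19  d3:7  d4:5  d5:1  d6:0 → peak 19
Press load B@3: d1:18  d2:18  d3:7  d4:5  d5:1  d6:1 → peak 18
Best is Press load B@3, peak 18.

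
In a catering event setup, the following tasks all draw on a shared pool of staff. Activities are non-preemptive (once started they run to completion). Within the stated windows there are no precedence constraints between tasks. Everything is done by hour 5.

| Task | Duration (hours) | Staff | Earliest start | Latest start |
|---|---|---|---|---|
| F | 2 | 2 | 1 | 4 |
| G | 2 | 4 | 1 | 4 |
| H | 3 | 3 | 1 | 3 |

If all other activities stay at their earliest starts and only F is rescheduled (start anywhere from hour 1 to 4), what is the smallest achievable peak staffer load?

F@1: h1:9  h2:9  h3:3  h4:0  h5:0 → peak 9
F@2: h1:7  h2:9  h3:5  h4:0  h5:0 → peak 9
F@3: h1:7  h2:7  h3:5  h4:2  h5:0 → peak 7
F@4: h1:7  h2:7  h3:3  h4:2  h5:2 → peak 7
Best is F@3, peak 7.

7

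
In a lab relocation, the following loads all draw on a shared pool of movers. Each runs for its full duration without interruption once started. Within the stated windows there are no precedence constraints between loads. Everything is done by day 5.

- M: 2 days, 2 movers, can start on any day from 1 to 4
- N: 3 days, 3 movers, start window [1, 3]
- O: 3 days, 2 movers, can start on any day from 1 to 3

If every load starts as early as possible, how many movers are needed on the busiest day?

Early-start schedule: M@1, N@1, O@1.
Load per day: day 1: 7, day 2: 7, day 3: 5, day 4: 0, day 5: 0.
Peak is 7.

7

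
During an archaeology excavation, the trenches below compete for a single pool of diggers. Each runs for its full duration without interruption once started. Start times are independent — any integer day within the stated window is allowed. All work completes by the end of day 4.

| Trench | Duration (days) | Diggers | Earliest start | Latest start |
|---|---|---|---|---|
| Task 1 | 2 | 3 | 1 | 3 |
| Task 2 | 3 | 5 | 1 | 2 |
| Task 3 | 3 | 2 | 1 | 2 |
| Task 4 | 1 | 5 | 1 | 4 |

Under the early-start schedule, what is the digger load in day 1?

At early start, day 1 has: Task 1, Task 2, Task 3, Task 4.
Demand: 3 + 5 + 2 + 5 = 15.

15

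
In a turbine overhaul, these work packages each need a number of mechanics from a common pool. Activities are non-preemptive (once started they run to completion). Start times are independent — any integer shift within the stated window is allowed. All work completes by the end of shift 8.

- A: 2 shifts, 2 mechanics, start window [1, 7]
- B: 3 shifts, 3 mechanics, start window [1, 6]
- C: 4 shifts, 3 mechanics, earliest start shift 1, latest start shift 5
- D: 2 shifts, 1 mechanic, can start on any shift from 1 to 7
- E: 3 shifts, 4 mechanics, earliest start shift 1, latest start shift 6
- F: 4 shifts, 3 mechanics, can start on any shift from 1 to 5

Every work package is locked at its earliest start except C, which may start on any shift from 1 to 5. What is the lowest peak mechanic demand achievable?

13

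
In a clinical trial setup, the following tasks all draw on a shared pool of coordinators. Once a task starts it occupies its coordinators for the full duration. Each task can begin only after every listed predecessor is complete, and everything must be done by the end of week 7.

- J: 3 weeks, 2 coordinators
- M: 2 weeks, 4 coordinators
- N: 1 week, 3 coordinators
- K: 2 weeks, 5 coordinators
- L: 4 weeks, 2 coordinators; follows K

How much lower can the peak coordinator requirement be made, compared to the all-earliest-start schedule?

8

Early-start peak: w1:14  w2:11  w3:4  w4:2  w5:2  w6:2  w7:0 ⇒ 14.
Leveled (J@3, M@6, N@3, K@1, L@4): w1:5  w2:5  w3:5  w4:4  w5:4  w6:6  w7:6 ⇒ 6.
Reduction 14 − 6 = 8.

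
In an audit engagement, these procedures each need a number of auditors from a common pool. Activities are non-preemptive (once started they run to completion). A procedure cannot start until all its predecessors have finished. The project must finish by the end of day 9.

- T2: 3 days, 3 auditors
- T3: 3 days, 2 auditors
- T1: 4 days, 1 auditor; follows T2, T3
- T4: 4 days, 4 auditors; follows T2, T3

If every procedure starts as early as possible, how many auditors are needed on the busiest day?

5

Early-start schedule: T2@1, T3@1, T1@4, T4@4.
Load per day: day 1: 5, day 2: 5, day 3: 5, day 4: 5, day 5: 5, day 6: 5, day 7: 5, day 8: 0, day 9: 0.
Peak is 5.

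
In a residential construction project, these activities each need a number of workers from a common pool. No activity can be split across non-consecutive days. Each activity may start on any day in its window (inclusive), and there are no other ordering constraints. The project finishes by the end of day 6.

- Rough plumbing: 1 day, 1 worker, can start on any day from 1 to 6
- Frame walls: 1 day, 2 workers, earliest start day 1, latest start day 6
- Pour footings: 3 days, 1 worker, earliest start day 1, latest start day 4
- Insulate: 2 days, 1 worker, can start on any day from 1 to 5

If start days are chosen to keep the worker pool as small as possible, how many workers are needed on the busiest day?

2

Early-start (Rough plumbing@1, Frame walls@1, Pour footings@1, Insulate@1) gives peak 5: d1:5  d2:2  d3:1  d4:0  d5:0  d6:0.
Shift Frame walls→2, Pour footings→3, Insulate→3.
Schedule Rough plumbing@1, Frame walls@2, Pour footings@3, Insulate@3: d1:1  d2:2  d3:2  d4:2  d5:1  d6:0 — peak 2.
Total worker-days = 8 over 6 days ⇒ peak ≥ ⌈8/6⌉ = 2, so 2 is optimal.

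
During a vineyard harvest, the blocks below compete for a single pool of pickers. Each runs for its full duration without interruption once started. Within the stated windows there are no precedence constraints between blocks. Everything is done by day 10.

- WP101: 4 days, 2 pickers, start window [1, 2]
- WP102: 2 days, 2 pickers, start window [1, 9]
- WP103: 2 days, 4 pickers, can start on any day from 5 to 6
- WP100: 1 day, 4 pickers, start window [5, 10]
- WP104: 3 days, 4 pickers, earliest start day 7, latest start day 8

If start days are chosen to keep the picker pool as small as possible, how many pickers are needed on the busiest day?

4

Early-start (WP101@1, WP102@1, WP103@5, WP100@5, WP104@7) gives peak 8: d1:4  d2:4  d3:2  d4:2  d5:8  d6:4  d7:4  d8:4  d9:4  d10:0.
Shift WP100→7, WP104→8.
Schedule WP101@1, WP102@1, WP103@5, WP100@7, WP104@8: d1:4  d2:4  d3:2  d4:2  d5:4  d6:4  d7:4  d8:4  d9:4  d10:4 — peak 4.
Total picker-days = 36 over 10 days ⇒ peak ≥ ⌈36/10⌉ = 4, so 4 is optimal.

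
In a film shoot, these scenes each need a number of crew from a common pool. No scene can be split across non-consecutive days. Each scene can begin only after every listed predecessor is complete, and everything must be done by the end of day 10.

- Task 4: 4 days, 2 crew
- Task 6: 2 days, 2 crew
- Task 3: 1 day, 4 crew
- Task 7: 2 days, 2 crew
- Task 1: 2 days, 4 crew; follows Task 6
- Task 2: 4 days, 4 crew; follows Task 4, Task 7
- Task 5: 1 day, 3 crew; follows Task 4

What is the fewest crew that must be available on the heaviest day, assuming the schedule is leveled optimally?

Early-start (Task 4@1, Task 6@1, Task 3@1, Task 7@1, Task 1@3, Task 2@5, Task 5@5) gives peak 10: d1:10  d2:6  d3:6  d4:6  d5:7  d6:4  d7:4  d8:4  d9:0  d10:0.
Shift Task 3→3, Task 1→4, Task 2→6, Task 5→10.
Schedule Task 4@1, Task 6@1, Task 3@3, Task 7@1, Task 1@4, Task 2@6, Task 5@10: d1:6  d2:6  d3:6  d4:6  d5:4  d6:4  d7:4  d8:4  d9:4  d10:3 — peak 6.

6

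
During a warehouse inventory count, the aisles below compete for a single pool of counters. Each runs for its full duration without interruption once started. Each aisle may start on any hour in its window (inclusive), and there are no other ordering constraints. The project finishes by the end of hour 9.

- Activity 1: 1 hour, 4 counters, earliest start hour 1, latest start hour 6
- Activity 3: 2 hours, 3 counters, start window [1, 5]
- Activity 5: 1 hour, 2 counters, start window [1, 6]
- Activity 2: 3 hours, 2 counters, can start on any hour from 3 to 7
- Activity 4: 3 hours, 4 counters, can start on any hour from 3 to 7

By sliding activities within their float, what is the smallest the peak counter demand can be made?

4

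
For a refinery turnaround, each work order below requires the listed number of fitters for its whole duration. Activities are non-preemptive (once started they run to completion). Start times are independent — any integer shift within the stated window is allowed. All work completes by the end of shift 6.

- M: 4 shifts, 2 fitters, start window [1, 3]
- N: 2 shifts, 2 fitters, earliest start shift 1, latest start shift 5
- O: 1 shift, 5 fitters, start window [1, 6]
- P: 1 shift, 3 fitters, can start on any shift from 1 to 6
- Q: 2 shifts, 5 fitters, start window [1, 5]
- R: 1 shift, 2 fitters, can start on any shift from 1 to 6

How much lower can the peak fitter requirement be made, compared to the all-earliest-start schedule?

Early-start peak: s1:19  s2:9  s3:2  s4:2  s5:0  s6:0 ⇒ 19.
Leveled (M@1, N@1, O@3, P@1, Q@4, R@2): s1:7  s2:6  s3:7  s4:7  s5:5  s6:0 ⇒ 7.
Reduction 19 − 7 = 12.

12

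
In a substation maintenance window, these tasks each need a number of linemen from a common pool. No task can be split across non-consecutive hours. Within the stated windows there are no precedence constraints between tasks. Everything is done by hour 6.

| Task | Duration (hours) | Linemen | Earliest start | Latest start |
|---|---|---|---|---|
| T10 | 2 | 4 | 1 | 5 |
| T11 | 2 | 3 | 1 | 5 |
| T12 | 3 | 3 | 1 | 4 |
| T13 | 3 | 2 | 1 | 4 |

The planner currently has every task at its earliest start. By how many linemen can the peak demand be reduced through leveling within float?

Early-start peak: h1:12  h2:12  h3:5  h4:0  h5:0  h6:0 ⇒ 12.
Leveled (T10@1, T11@3, T12@4, T13@1): h1:6  h2:6  h3:5  h4:6  h5:3  h6:3 ⇒ 6.
Reduction 12 − 6 = 6.

6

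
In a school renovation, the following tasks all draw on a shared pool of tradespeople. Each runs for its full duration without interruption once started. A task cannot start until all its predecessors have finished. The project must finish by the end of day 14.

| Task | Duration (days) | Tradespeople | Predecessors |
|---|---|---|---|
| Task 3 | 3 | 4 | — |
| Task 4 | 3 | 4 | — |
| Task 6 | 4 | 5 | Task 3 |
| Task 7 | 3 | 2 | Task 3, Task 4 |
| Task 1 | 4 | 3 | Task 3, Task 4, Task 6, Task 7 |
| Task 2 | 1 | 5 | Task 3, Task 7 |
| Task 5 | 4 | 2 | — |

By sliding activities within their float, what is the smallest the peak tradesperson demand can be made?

8

Early-start (Task 3@1, Task 4@1, Task 6@4, Task 7@4, Task 1@8, Task 2@7, Task 5@1) gives peak 10: d1:10  d2:10  d3:10  d4:9  d5:7  d6:7  d7:10  d8:3  d9:3  d10:3  d11:3  d12:0  d13:0  d14:0.
Shift Task 2→8, Task 5→9.
Schedule Task 3@1, Task 4@1, Task 6@4, Task 7@4, Task 1@8, Task 2@8, Task 5@9: d1:8  d2:8  d3:8  d4:7  d5:7  d6:7  d7:5  d8:8  d9:5  d10:5  d11:5  d12:2  d13:0  d14:0 — peak 8.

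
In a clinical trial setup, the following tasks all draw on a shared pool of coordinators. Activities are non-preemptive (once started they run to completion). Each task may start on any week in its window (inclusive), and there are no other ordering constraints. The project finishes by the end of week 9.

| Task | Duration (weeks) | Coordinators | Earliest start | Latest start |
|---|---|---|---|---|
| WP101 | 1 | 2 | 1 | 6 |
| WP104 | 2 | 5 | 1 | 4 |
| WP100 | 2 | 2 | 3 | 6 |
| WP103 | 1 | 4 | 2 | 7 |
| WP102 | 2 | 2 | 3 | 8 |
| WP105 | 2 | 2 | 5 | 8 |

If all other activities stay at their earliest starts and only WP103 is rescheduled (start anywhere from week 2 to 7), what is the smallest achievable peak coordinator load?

WP103@2: w1:7  w2:9  w3:4  w4:4  w5:2  w6:2  w7:0  w8:0  w9:0 → peak 9
WP103@3: w1:7  w2:5  w3:8  w4:4  w5:2  w6:2  w7:0  w8:0  w9:0 → peak 8
WP103@4: w1:7  w2:5  w3:4  w4:8  w5:2  w6:2  w7:0  w8:0  w9:0 → peak 8
WP103@5: w1:7  w2:5  w3:4  w4:4  w5:6  w6:2  w7:0  w8:0  w9:0 → peak 7
WP103@6: w1:7  w2:5  w3:4  w4:4  w5:2  w6:6  w7:0  w8:0  w9:0 → peak 7
WP103@7: w1:7  w2:5  w3:4  w4:4  w5:2  w6:2  w7:4  w8:0  w9:0 → peak 7
Best is WP103@5, peak 7.

7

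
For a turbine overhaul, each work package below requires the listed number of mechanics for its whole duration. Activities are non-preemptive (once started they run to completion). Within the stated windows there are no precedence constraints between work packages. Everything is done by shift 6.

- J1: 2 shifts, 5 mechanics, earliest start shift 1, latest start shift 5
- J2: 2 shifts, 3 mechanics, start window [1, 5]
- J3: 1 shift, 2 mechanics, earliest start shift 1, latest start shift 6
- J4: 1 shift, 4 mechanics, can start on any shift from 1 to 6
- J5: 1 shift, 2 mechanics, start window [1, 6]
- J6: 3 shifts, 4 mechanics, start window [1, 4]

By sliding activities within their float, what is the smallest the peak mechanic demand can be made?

Early-start (J1@1, J2@1, J3@1, J4@1, J5@1, J6@1) gives peak 20: s1:20  s2:12  s3:4  s4:0  s5:0  s6:0.
Shift J2→3, J4→3, J5→2, J6→4.
Schedule J1@1, J2@3, J3@1, J4@3, J5@2, J6@4: s1:7  s2:7  s3:7  s4:7  s5:4  s6:4 — peak 7.

7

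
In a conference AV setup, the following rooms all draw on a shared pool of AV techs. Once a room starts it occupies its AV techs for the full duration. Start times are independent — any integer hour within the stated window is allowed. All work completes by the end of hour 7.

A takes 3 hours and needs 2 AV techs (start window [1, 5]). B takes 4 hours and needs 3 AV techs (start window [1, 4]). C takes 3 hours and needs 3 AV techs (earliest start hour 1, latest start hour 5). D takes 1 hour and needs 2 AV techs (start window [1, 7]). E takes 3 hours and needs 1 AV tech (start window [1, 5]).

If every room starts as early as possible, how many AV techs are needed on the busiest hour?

Early-start schedule: A@1, B@1, C@1, D@1, E@1.
Load per hour: hour 1: 11, hour 2: 9, hour 3: 9, hour 4: 3, hour 5: 0, hour 6: 0, hour 7: 0.
Peak is 11.

11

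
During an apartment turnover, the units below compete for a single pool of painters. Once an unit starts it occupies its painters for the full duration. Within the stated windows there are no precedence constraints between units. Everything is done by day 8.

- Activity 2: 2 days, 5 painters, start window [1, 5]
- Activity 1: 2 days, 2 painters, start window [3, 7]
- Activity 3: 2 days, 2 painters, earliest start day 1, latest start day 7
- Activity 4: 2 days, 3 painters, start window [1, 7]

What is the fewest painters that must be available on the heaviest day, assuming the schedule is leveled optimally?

Early-start (Activity 2@1, Activity 1@3, Activity 3@1, Activity 4@1) gives peak 10: d1:10  d2:10  d3:2  d4:2  d5:0  d6:0  d7:0  d8:0.
Shift Activity 3→3, Activity 4→5.
Schedule Activity 2@1, Activity 1@3, Activity 3@3, Activity 4@5: d1:5  d2:5  d3:4  d4:4  d5:3  d6:3  d7:0  d8:0 — peak 5.

5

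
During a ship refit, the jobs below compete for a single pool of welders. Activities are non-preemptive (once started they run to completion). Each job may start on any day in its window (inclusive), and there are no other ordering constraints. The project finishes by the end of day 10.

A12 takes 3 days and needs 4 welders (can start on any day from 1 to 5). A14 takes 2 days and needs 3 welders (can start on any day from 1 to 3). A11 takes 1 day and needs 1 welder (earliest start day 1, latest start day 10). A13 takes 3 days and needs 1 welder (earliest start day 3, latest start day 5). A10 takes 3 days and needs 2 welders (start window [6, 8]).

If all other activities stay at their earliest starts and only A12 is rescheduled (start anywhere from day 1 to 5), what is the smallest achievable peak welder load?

5

A12@1: d1:8  d2:7  d3:5  d4:1  d5:1  d6:2  d7:2  d8:2  d9:0  d10:0 → peak 8
A12@2: d1:4  d2:7  d3:5  d4:5  d5:1  d6:2  d7:2  d8:2  d9:0  d10:0 → peak 7
A12@3: d1:4  d2:3  d3:5  d4:5  d5:5  d6:2  d7:2  d8:2  d9:0  d10:0 → peak 5
A12@4: d1:4  d2:3  d3:1  d4:5  d5:5  d6:6  d7:2  d8:2  d9:0  d10:0 → peak 6
A12@5: d1:4  d2:3  d3:1  d4:1  d5:5  d6:6  d7:6  d8:2  d9:0  d10:0 → peak 6
Best is A12@3, peak 5.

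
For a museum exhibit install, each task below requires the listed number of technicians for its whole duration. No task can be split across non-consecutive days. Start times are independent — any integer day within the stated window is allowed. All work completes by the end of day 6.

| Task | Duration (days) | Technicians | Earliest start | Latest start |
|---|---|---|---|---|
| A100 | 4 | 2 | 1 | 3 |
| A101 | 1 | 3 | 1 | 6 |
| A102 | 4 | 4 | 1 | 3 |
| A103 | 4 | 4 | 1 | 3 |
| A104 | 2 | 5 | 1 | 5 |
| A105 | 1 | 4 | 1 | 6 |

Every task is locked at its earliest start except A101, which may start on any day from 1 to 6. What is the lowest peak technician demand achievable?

19

A101@1: d1:22  d2:15  d3:10  d4:10  d5:0  d6:0 → peak 22
A101@2: d1:19  d2:18  d3:10  d4:10  d5:0  d6:0 → peak 19
A101@3: d1:19  d2:15  d3:13  d4:10  d5:0  d6:0 → peak 19
A101@4: d1:19  d2:15  d3:10  d4:13  d5:0  d6:0 → peak 19
A101@5: d1:19  d2:15  d3:10  d4:10  d5:3  d6:0 → peak 19
A101@6: d1:19  d2:15  d3:10  d4:10  d5:0  d6:3 → peak 19
Best is A101@2, peak 19.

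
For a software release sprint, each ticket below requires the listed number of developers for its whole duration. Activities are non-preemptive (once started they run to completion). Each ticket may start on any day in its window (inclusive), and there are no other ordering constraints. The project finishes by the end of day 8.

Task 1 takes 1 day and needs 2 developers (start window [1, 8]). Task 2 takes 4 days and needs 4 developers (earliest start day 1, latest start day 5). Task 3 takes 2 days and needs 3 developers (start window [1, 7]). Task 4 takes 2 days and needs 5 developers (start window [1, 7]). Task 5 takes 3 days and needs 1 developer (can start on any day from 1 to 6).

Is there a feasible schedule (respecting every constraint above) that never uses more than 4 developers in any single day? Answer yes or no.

no

Total developer-days = 37; over 8 days the average is 37/8 > 4, so some day must exceed 4.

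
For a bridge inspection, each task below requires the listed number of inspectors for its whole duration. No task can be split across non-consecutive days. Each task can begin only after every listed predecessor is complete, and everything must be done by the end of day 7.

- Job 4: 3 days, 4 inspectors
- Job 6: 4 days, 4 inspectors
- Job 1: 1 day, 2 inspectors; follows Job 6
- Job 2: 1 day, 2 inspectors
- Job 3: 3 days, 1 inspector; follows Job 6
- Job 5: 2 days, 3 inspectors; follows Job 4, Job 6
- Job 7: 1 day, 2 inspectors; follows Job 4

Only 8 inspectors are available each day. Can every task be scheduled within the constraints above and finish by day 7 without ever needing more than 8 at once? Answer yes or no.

yes

Schedule Job 4@1, Job 6@1, Job 1@5, Job 2@4, Job 3@5, Job 5@5, Job 7@4: d1:8  d2:8  d3:8  d4:8  d5:6  d6:4  d7:1 — peak 8 ≤ 8.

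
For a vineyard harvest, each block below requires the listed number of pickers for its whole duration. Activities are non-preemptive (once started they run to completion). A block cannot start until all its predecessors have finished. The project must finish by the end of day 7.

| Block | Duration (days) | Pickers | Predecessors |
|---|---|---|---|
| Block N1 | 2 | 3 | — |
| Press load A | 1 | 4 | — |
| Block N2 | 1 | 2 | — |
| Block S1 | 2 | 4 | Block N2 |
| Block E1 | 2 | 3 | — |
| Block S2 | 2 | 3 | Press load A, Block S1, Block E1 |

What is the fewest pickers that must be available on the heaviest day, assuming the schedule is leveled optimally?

6

Early-start (Block N1@1, Press load A@1, Block N2@1, Block S1@2, Block E1@1, Block S2@4) gives peak 12: d1:12  d2:10  d3:4  d4:3  d5:3  d6:0  d7:0.
Shift Press load A→3, Block N2→3, Block S1→4, Block S2→6.
Schedule Block N1@1, Press load A@3, Block N2@3, Block S1@4, Block E1@1, Block S2@6: d1:6  d2:6  d3:6  d4:4  d5:4  d6:3  d7:3 — peak 6.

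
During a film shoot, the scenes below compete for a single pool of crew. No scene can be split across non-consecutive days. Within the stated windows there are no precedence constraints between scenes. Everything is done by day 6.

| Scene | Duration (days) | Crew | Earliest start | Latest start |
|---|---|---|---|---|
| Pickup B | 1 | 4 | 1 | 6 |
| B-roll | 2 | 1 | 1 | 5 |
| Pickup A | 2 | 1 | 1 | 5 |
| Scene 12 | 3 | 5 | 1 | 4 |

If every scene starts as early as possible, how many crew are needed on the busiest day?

11

Early-start schedule: Pickup B@1, B-roll@1, Pickup A@1, Scene 12@1.
Load per day: day 1: 11, day 2: 7, day 3: 5, day 4: 0, day 5: 0, day 6: 0.
Peak is 11.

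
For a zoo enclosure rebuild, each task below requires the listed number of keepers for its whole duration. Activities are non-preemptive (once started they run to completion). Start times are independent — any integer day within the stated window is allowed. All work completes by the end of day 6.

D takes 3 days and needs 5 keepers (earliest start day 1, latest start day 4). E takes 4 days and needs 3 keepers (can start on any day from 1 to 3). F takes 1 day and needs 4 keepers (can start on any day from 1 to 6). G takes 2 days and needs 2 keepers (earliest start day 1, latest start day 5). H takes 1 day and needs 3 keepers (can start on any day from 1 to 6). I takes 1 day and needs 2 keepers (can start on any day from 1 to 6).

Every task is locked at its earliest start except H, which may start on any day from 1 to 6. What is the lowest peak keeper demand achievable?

H@1: d1:19  d2:10  d3:8  d4:3  d5:0  d6:0 → peak 19
H@2: d1:16  d2:13  d3:8  d4:3  d5:0  d6:0 → peak 16
H@3: d1:16  d2:10  d3:11  d4:3  d5:0  d6:0 → peak 16
H@4: d1:16  d2:10  d3:8  d4:6  d5:0  d6:0 → peak 16
H@5: d1:16  d2:10  d3:8  d4:3  d5:3  d6:0 → peak 16
H@6: d1:16  d2:10  d3:8  d4:3  d5:0  d6:3 → peak 16
Best is H@2, peak 16.

16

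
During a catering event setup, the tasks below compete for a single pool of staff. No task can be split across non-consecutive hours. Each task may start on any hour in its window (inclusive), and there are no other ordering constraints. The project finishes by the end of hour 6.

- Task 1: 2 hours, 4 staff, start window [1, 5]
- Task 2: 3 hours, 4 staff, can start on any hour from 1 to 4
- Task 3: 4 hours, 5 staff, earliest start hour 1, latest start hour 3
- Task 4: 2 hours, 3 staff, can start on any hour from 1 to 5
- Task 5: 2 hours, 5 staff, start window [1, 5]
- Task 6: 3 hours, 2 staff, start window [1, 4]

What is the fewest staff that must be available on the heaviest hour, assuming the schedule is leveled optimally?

12

Early-start (Task 1@1, Task 2@1, Task 3@1, Task 4@1, Task 5@1, Task 6@1) gives peak 23: h1:23  h2:23  h3:11  h4:5  h5:0  h6:0.
Shift Task 3→3, Task 5→4, Task 6→3.
Schedule Task 1@1, Task 2@1, Task 3@3, Task 4@1, Task 5@4, Task 6@3: h1:11  h2:11  h3:11  h4:12  h5:12  h6:5 — peak 12.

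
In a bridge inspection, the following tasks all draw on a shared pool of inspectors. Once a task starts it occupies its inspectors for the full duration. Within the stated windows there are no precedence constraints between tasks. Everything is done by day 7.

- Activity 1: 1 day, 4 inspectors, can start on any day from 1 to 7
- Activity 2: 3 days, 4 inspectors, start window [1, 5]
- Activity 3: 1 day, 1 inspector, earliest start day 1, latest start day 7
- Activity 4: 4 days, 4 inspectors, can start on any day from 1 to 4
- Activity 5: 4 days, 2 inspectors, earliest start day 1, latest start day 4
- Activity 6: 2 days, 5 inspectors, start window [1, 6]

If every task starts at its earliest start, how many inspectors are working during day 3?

At early start, day 3 has: Activity 2, Activity 4, Activity 5.
Demand: 4 + 4 + 2 = 10.

10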